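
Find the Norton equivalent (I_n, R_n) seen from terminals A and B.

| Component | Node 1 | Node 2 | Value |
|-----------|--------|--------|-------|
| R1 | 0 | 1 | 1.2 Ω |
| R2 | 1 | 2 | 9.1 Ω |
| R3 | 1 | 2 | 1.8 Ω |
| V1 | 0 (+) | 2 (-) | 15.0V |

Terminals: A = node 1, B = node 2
Find the Thévenin equivalent first; then I_n = V_th/R_th and R_n = R_th.
Step 1 — V_th is the open-circuit voltage V_A - V_B (nothing connected across the terminals).
Nodal analysis, taking node 2 as the 0 V reference.
Source V1 fixes V_0 = 15 V.
KCL at each unknown node (sum of currents leaving = 0; resistances in Ω):
  Node 1: (V_1 - 15)/1.2 + (V_1 - 0)/9.1 + (V_1 - 0)/1.8 = 0
Collecting terms: 1.499 × V_1 = 12.5  =>  V_1 = 8.34 V
V_th = V_1 - V_2 = 8.34 - 0 = 8.34 V
Step 2 — R_th: zero the source — replace V1 by a short circuit (node 2 merges into node 0) — and find the resistance seen between A (node 1) and B (node 0).
Reduce the network between node 1 (A) and node 0 (B) by series/parallel combination:
  Rp1 = R1 ‖ R2 ‖ R3 (parallel, all between nodes 0 and 1) = 1/(1/1.2 + 1/9.1 + 1/1.8) = 0.6672 Ω
R_th = 0.6672 Ω
I_n = V_th/R_th = 8.34/0.6672 = 12.5 A, and R_n = R_th = 0.6672 Ω

Final answer: I_n = 12.5 A, R_n = 0.6672 Ω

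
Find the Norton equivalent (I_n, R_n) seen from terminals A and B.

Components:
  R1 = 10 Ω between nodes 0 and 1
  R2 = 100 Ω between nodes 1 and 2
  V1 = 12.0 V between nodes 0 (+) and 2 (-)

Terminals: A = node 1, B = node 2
Find the Thévenin equivalent first; then I_n = V_th/R_th and R_n = R_th.
Step 1 — V_th is the open-circuit voltage V_A - V_B (nothing connected across the terminals).
Nodal analysis, taking node 2 as the 0 V reference.
Source V1 fixes V_0 = 12 V.
KCL at each unknown node (sum of currents leaving = 0; resistances in Ω):
  Node 1: (V_1 - 12)/10 + (V_1 - 0)/100 = 0
Collecting terms: 0.11 × V_1 = 1.2  =>  V_1 = 10.91 V
V_th = V_1 - V_2 = 10.91 - 0 = 10.91 V
Step 2 — R_th: zero the source — replace V1 by a short circuit (node 2 merges into node 0) — and find the resistance seen between A (node 1) and B (node 0).
Reduce the network between node 1 (A) and node 0 (B) by series/parallel combination:
  Rp1 = R1 ‖ R2 (parallel, both between nodes 0 and 1) = 1/(1/10 + 1/100) = 9.091 Ω
R_th = 9.091 Ω
I_n = V_th/R_th = 10.91/9.091 = 1.2 A, and R_n = R_th = 9.091 Ω

Final answer: I_n = 1.2 A, R_n = 9.091 Ω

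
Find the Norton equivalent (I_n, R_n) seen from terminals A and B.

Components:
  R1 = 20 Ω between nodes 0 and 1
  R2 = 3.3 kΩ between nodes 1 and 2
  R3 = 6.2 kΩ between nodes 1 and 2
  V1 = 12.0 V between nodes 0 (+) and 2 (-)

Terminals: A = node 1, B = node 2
Find the Thévenin equivalent first; then I_n = V_th/R_th and R_n = R_th.
Step 1 — V_th is the open-circuit voltage V_A - V_B (nothing connected across the terminals).
Nodal analysis, taking node 2 as the 0 V reference.
Source V1 fixes V_0 = 12 V.
KCL at each unknown node (sum of currents leaving = 0; resistances in Ω):
  Node 1: (V_1 - 12)/20 + (V_1 - 0)/3300 + (V_1 - 0)/6200 = 0
Collecting terms: 0.05046 × V_1 = 0.6  =>  V_1 = 11.89 V
V_th = V_1 - V_2 = 11.89 - 0 = 11.89 V
Step 2 — R_th: zero the source — replace V1 by a short circuit (node 2 merges into node 0) — and find the resistance seen between A (node 1) and B (node 0).
Reduce the network between node 1 (A) and node 0 (B) by series/parallel combination:
  Rp1 = R1 ‖ R2 ‖ R3 (parallel, all between nodes 0 and 1) = 1/(1/20 + 1/3300 + 1/6200) = 19.82 Ω
R_th = 19.82 Ω
I_n = V_th/R_th = 11.89/19.82 = 0.6 A, and R_n = R_th = 19.82 Ω

Final answer: I_n = 0.6 A, R_n = 19.82 Ω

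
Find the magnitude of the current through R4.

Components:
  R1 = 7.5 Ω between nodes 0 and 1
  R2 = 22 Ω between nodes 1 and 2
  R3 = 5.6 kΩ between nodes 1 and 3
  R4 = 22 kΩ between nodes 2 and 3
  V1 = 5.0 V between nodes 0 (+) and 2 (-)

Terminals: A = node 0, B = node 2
Nodal analysis, taking node 2 as the 0 V reference.
Source V1 fixes V_0 = 5 V.
KCL at each unknown node (sum of currents leaving = 0; resistances in Ω):
  Node 1: (V_1 - 5)/7.5 + (V_1 - 0)/22 + (V_1 - V_3)/5600 = 0
  Node 3: (V_3 - V_1)/5600 + (V_3 - 0)/22000 = 0
Collecting terms (coefficients in siemens):
  0.179·V_1 - 0.0001786·V_3 = 0.6667
  0.000224·V_3 - 0.0001786·V_1 = 0
Determinant D = (0.179)(0.000224) - (-0.0001786)(-0.0001786) = 0.00004006
V_1 = [(0.6667)(0.000224) - (-0.0001786)(0)]/D = 3.728 V
V_3 = [(0.179)(0) - (0.6667)(-0.0001786)]/D = 2.972 V
I_R4 = (V_2 - V_3)/R4 = (0 - 2.972)/22000 = -0.0001351 A
|I_R4| = 0.0001351 A

Final answer: |I_R4| = 0.0001351 A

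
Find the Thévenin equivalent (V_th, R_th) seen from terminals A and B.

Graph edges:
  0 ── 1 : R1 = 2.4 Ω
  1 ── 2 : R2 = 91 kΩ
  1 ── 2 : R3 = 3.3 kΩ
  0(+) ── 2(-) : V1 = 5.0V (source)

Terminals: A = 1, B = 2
Step 1 — V_th is the open-circuit voltage V_A - V_B (nothing connected across the terminals).
Nodal analysis, taking node 2 as the 0 V reference.
Source V1 fixes V_0 = 5 V.
KCL at each unknown node (sum of currents leaving = 0; resistances in Ω):
  Node 1: (V_1 - 5)/2.4 + (V_1 - 0)/91000 + (V_1 - 0)/3300 = 0
Collecting terms: 0.417 × V_1 = 2.083  =>  V_1 = 4.996 V
V_th = V_1 - V_2 = 4.996 - 0 = 4.996 V
Step 2 — R_th: zero the source — replace V1 by a short circuit (node 2 merges into node 0) — and find the resistance seen between A (node 1) and B (node 0).
Reduce the network between node 1 (A) and node 0 (B) by series/parallel combination:
  Rp1 = R1 ‖ R2 ‖ R3 (parallel, all between nodes 0 and 1) = 1/(1/2.4 + 1/91000 + 1/3300) = 2.398 Ω
R_th = 2.398 Ω

Final answer: V_th = 4.996 V, R_th = 2.398 Ω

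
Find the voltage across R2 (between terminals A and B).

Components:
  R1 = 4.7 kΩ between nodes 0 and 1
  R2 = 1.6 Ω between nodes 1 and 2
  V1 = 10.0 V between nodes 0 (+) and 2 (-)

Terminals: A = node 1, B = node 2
R1 and R2 are in series across V1 (node 0 → node 1 → node 2), and the output A–B is taken across R2, so this is a voltage divider.
Series current: I = V1/(R1 + R2) = 10/(4700 + 1.6) = 10/4702 = 0.002127 A
V_R2 = I × R2 = V1 × R2/(R1 + R2) = 10 × 1.6/4702 = 0.003403 V

Final answer: 0.003403 V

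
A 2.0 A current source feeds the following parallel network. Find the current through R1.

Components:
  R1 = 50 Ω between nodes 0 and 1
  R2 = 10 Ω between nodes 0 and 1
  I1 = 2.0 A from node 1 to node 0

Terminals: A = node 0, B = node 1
All resistors sit directly between nodes 0 and 1, so they are in parallel and share one voltage V; the full source current 2 A splits among them.
1/R_par = 1/50 + 1/10 = 0.12 S  =>  R_par = 8.333 Ω
V = I × R_par = 2 × 8.333 = 16.67 V
I_R1 = V/R1 = 16.67/50 = 0.3333 A

Final answer: 0.3333 A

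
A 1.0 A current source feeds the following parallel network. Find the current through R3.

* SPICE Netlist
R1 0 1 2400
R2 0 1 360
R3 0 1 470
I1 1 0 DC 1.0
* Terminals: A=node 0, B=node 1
All resistors sit directly between nodes 0 and 1, so they are in parallel and share one voltage V; the full source current 1 A splits among them.
1/R_par = 1/2400 + 1/360 + 1/470 = 0.005322 S  =>  R_par = 187.9 Ω
V = I × R_par = 1 × 187.9 = 187.9 V
I_R3 = V/R3 = 187.9/470 = 0.3998 A

Final answer: 0.3998 A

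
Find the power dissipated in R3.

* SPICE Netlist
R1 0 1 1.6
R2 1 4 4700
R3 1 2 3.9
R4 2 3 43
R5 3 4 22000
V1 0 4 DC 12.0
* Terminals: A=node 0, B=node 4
Nodal analysis, taking node 4 as the 0 V reference.
Source V1 fixes V_0 = 12 V.
KCL at each unknown node (sum of currents leaving = 0; resistances in Ω):
  Node 1: (V_1 - 12)/1.6 + (V_1 - 0)/4700 + (V_1 - V_2)/3.9 = 0
  Node 2: (V_2 - V_1)/3.9 + (V_2 - V_3)/43 = 0
  Node 3: (V_3 - V_2)/43 + (V_3 - 0)/22000 = 0
Collecting terms (coefficients in siemens):
  0.8816·V_1 - 0.2564·V_2 = 7.5
  0.2797·V_2 - 0.2564·V_1 - 0.02326·V_3 = 0
  0.0233·V_3 - 0.02326·V_2 = 0
Solving these 3 simultaneous equations (Gaussian elimination) gives:
  V_1 = 12 V, V_2 = 11.99 V, V_3 = 11.97 V
I_R3 = (V_1 - V_2)/R3 = (12 - 11.99)/3.9 = 0.0005441 A
P_R3 = I_R3² × R3 = (0.0005441)² × 3.9 = 0.000001154 W

Final answer: 1.154e-06 W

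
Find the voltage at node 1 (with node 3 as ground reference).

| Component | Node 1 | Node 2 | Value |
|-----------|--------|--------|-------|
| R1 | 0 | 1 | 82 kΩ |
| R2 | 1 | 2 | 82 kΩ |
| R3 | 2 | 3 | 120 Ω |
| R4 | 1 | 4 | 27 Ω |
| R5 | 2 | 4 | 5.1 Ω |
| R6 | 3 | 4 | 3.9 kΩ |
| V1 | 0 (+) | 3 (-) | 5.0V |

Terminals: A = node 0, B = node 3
Nodal analysis, taking node 3 as the 0 V reference.
Source V1 fixes V_0 = 5 V.
KCL at each unknown node (sum of currents leaving = 0; resistances in Ω):
  Node 1: (V_1 - 5)/82000 + (V_1 - V_2)/82000 + (V_1 - V_4)/27 = 0
  Node 2: (V_2 - V_1)/82000 + (V_2 - 0)/120 + (V_2 - V_4)/5.1 = 0
  Node 4: (V_4 - V_1)/27 + (V_4 - V_2)/5.1 + (V_4 - 0)/3900 = 0
Collecting terms (coefficients in siemens):
  0.03706·V_1 - 0.0000122·V_2 - 0.03704·V_4 = 0.00006098
  0.2044·V_2 - 0.0000122·V_1 - 0.1961·V_4 = 0
  0.2334·V_4 - 0.03704·V_1 - 0.1961·V_2 = 0
Solving these 3 simultaneous equations (Gaussian elimination) gives:
  V_1 = 0.00902 V, V_2 = 0.007077 V, V_4 = 0.007378 V
The requested potential is V_1 = 0.00902 V.

Final answer: V_1 = 0.00902 V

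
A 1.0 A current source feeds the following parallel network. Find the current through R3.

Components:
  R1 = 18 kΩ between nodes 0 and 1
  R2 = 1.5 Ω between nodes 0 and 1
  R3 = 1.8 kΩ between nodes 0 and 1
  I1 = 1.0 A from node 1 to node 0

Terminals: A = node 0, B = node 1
All resistors sit directly between nodes 0 and 1, so they are in parallel and share one voltage V; the full source current 1 A splits among them.
1/R_par = 1/18000 + 1/1.5 + 1/1800 = 0.6673 S  =>  R_par = 1.499 Ω
V = I × R_par = 1 × 1.499 = 1.499 V
I_R3 = V/R3 = 1.499/1800 = 0.0008326 A

Final answer: 0.0008326 A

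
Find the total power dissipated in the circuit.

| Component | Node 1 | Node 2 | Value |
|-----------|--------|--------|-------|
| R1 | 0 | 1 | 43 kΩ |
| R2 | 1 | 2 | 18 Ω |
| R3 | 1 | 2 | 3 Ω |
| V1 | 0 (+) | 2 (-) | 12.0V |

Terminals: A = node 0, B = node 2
Nodal analysis, taking node 2 as the 0 V reference.
Source V1 fixes V_0 = 12 V.
KCL at each unknown node (sum of currents leaving = 0; resistances in Ω):
  Node 1: (V_1 - 12)/43000 + (V_1 - 0)/18 + (V_1 - 0)/3 = 0
Collecting terms: 0.3889 × V_1 = 0.0002791  =>  V_1 = 0.0007176 V
Power in each resistor, P = (ΔV)²/R:
  P_R1 = (12 - 0.0007176)²/43000 = 0.003348 W
  P_R2 = (0.0007176 - 0)²/18 = 0.00000002861 W
  P_R3 = (0.0007176 - 0)²/3 = 0.0000001716 W
P_total = P_R1 + P_R2 + P_R3 = 0.003349 W

Final answer: 0.003349 W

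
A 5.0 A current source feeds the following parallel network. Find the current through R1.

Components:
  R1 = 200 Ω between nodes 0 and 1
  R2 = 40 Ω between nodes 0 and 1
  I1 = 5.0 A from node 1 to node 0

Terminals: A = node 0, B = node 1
All resistors sit directly between nodes 0 and 1, so they are in parallel and share one voltage V; the full source current 5 A splits among them.
1/R_par = 1/200 + 1/40 = 0.03 S  =>  R_par = 33.33 Ω
V = I × R_par = 5 × 33.33 = 166.7 V
I_R1 = V/R1 = 166.7/200 = 0.8333 A

Final answer: 0.8333 A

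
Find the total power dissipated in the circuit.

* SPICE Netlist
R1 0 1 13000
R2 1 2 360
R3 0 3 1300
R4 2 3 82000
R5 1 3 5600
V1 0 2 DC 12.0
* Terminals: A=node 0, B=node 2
Nodal analysis, taking node 2 as the 0 V reference.
Source V1 fixes V_0 = 12 V.
KCL at each unknown node (sum of currents leaving = 0; resistances in Ω):
  Node 1: (V_1 - 12)/13000 + (V_1 - 0)/360 + (V_1 - V_3)/5600 = 0
  Node 3: (V_3 - 12)/1300 + (V_3 - 0)/82000 + (V_3 - V_1)/5600 = 0
Collecting terms (coefficients in siemens):
  0.003033·V_1 - 0.0001786·V_3 = 0.0009231
  0.00096·V_3 - 0.0001786·V_1 = 0.009231
Determinant D = (0.003033)(0.00096) - (-0.0001786)(-0.0001786) = 0.00000288
V_1 = [(0.0009231)(0.00096) - (-0.0001786)(0.009231)]/D = 0.88 V
V_3 = [(0.003033)(0.009231) - (0.0009231)(-0.0001786)]/D = 9.779 V
Power in each resistor, P = (ΔV)²/R:
  P_R1 = (12 - 0.88)²/13000 = 0.009512 W
  P_R2 = (0.88 - 0)²/360 = 0.002151 W
  P_R3 = (12 - 9.779)²/1300 = 0.003794 W
  P_R4 = (0 - 9.779)²/82000 = 0.001166 W
  P_R5 = (0.88 - 9.779)²/5600 = 0.01414 W
P_total = P_R1 + P_R2 + P_R3 + P_R4 + P_R5 = 0.03077 W

Final answer: 0.03077 W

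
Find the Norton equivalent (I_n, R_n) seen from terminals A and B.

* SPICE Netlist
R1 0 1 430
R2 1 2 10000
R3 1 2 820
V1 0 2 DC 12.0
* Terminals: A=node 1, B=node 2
Find the Thévenin equivalent first; then I_n = V_th/R_th and R_n = R_th.
Step 1 — V_th is the open-circuit voltage V_A - V_B (nothing connected across the terminals).
Nodal analysis, taking node 2 as the 0 V reference.
Source V1 fixes V_0 = 12 V.
KCL at each unknown node (sum of currents leaving = 0; resistances in Ω):
  Node 1: (V_1 - 12)/430 + (V_1 - 0)/10000 + (V_1 - 0)/820 = 0
Collecting terms: 0.003645 × V_1 = 0.02791  =>  V_1 = 7.656 V
V_th = V_1 - V_2 = 7.656 - 0 = 7.656 V
Step 2 — R_th: zero the source — replace V1 by a short circuit (node 2 merges into node 0) — and find the resistance seen between A (node 1) and B (node 0).
Reduce the network between node 1 (A) and node 0 (B) by series/parallel combination:
  Rp1 = R1 ‖ R2 ‖ R3 (parallel, all between nodes 0 and 1) = 1/(1/430 + 1/10000 + 1/820) = 274.3 Ω
R_th = 274.3 Ω
I_n = V_th/R_th = 7.656/274.3 = 0.02791 A, and R_n = R_th = 274.3 Ω

Final answer: I_n = 0.02791 A, R_n = 274.3 Ω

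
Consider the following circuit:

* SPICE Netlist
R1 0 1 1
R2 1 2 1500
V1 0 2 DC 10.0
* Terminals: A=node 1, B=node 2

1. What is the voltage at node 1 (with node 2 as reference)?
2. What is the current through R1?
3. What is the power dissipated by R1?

Nodal analysis, taking node 2 as the 0 V reference.
Source V1 fixes V_0 = 10 V.
KCL at each unknown node (sum of currents leaving = 0; resistances in Ω):
  Node 1: (V_1 - 10)/1 + (V_1 - 0)/1500 = 0
Collecting terms: 1.001 × V_1 = 10  =>  V_1 = 9.993 V
Part 1:
  Read off the nodal solution: V_1 = 9.993 V
Part 2:
  I_R1 = (V_0 - V_1)/R1 = (10 - 9.993)/1 = 0.006662 A
  Magnitude: I_R1 = 0.006662 A
Part 3:
  I_R1 = (V_0 - V_1)/R1 = (10 - 9.993)/1 = 0.006662 A
  P_R1 = I_R1² × R1 = (0.006662)² × 1 = 0.00004439 W

Final answers:
1. V_1 = 9.993 V
2. I_R1 = 0.006662 A
3. P_R1 = 4.439e-05 W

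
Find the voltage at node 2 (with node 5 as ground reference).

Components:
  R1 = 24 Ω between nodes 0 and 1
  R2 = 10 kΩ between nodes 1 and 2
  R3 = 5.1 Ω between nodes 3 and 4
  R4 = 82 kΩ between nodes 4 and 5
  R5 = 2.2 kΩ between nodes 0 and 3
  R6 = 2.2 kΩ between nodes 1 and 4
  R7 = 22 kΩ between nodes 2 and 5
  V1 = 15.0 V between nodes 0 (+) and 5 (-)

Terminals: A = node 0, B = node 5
Nodal analysis, taking node 5 as the 0 V reference.
Source V1 fixes V_0 = 15 V.
KCL at each unknown node (sum of currents leaving = 0; resistances in Ω):
  Node 1: (V_1 - 15)/24 + (V_1 - V_2)/10000 + (V_1 - V_4)/2200 = 0
  Node 2: (V_2 - V_1)/10000 + (V_2 - 0)/22000 = 0
  Node 3: (V_3 - V_4)/5.1 + (V_3 - 15)/2200 = 0
  Node 4: (V_4 - V_3)/5.1 + (V_4 - 0)/82000 + (V_4 - V_1)/2200 = 0
Collecting terms (coefficients in siemens):
  0.04222·V_1 - 0.0001·V_2 - 0.0004545·V_4 = 0.625
  0.0001455·V_2 - 0.0001·V_1 = 0
  0.1965·V_3 - 0.1961·V_4 = 0.006818
  0.1965·V_4 - 0.0004545·V_1 - 0.1961·V_3 = 0
Solving these 4 simultaneous equations (Gaussian elimination) gives:
  V_1 = 14.99 V, V_2 = 10.3 V, V_3 = 14.8 V, V_4 = 14.79 V
The requested potential is V_2 = 10.3 V.

Final answer: V_2 = 10.3 V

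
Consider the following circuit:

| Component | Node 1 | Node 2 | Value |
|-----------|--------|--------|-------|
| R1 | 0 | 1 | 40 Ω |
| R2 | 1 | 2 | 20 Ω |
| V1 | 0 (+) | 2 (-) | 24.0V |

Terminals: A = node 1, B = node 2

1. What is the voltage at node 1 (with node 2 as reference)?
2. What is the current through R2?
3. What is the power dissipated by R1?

Nodal analysis, taking node 2 as the 0 V reference.
Source V1 fixes V_0 = 24 V.
KCL at each unknown node (sum of currents leaving = 0; resistances in Ω):
  Node 1: (V_1 - 24)/40 + (V_1 - 0)/20 = 0
Collecting terms: 0.075 × V_1 = 0.6  =>  V_1 = 8 V
Part 1:
  Read off the nodal solution: V_1 = 8 V
Part 2:
  I_R2 = (V_1 - V_2)/R2 = (8 - 0)/20 = 0.4 A
  Magnitude: I_R2 = 0.4 A
Part 3:
  I_R1 = (V_0 - V_1)/R1 = (24 - 8)/40 = 0.4 A
  P_R1 = I_R1² × R1 = (0.4)² × 40 = 6.4 W

Final answers:
1. V_1 = 8 V
2. I_R2 = 0.4 A
3. P_R1 = 6.4 W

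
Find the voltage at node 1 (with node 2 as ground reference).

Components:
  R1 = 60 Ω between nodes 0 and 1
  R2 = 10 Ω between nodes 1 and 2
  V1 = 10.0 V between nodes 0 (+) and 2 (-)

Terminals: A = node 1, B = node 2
Nodal analysis, taking node 2 as the 0 V reference.
Source V1 fixes V_0 = 10 V.
KCL at each unknown node (sum of currents leaving = 0; resistances in Ω):
  Node 1: (V_1 - 10)/60 + (V_1 - 0)/10 = 0
Collecting terms: 0.1167 × V_1 = 0.1667  =>  V_1 = 1.429 V
The requested potential is V_1 = 1.429 V.

Final answer: V_1 = 1.429 V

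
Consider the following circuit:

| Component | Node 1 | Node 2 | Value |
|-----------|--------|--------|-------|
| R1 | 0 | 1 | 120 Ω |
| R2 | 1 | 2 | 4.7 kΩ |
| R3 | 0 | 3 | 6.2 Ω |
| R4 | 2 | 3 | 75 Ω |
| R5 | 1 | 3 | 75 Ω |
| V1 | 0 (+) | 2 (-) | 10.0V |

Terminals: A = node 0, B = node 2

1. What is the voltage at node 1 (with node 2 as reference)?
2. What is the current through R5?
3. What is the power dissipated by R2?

Nodal analysis, taking node 2 as the 0 V reference.
Source V1 fixes V_0 = 10 V.
KCL at each unknown node (sum of currents leaving = 0; resistances in Ω):
  Node 1: (V_1 - 10)/120 + (V_1 - 0)/4700 + (V_1 - V_3)/75 = 0
  Node 3: (V_3 - 10)/6.2 + (V_3 - 0)/75 + (V_3 - V_1)/75 = 0
Collecting terms (coefficients in siemens):
  0.02188·V_1 - 0.01333·V_3 = 0.08333
  0.188·V_3 - 0.01333·V_1 = 1.613
Determinant D = (0.02188)(0.188) - (-0.01333)(-0.01333) = 0.003935
V_1 = [(0.08333)(0.188) - (-0.01333)(1.613)]/D = 9.447 V
V_3 = [(0.02188)(1.613) - (0.08333)(-0.01333)]/D = 9.251 V
Part 1:
  Read off the nodal solution: V_1 = 9.447 V
Part 2:
  I_R5 = (V_1 - V_3)/R5 = (9.447 - 9.251)/75 = 0.002602 A
  Magnitude: I_R5 = 0.002602 A
Part 3:
  I_R2 = (V_1 - V_2)/R2 = (9.447 - 0)/4700 = 0.00201 A
  P_R2 = I_R2² × R2 = (0.00201)² × 4700 = 0.01899 W

Final answers:
1. V_1 = 9.447 V
2. I_R5 = 0.002602 A
3. P_R2 = 0.01899 W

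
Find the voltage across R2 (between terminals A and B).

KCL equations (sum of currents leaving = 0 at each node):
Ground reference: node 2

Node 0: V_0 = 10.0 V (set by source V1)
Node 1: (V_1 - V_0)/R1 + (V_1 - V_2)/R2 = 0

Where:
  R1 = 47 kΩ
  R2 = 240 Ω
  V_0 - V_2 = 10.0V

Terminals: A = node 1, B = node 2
R1 and R2 are in series across V1 (node 0 → node 1 → node 2), and the output A–B is taken across R2, so this is a voltage divider.
Series current: I = V1/(R1 + R2) = 10/(47000 + 240) = 10/47240 = 0.0002117 A
V_R2 = I × R2 = V1 × R2/(R1 + R2) = 10 × 240/47240 = 0.0508 V

Final answer: 0.0508 V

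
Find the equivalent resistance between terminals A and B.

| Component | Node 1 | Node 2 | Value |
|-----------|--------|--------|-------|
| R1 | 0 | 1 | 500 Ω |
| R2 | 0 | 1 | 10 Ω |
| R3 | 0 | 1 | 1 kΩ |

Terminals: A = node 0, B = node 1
Reduce the network between node 0 (A) and node 1 (B) by series/parallel combination:
  Rp1 = R1 ‖ R2 ‖ R3 (parallel, all between nodes 0 and 1) = 1/(1/500 + 1/10 + 1/1000) = 9.709 Ω
R_eq = 9.709 Ω

Final answer: 9.709 Ω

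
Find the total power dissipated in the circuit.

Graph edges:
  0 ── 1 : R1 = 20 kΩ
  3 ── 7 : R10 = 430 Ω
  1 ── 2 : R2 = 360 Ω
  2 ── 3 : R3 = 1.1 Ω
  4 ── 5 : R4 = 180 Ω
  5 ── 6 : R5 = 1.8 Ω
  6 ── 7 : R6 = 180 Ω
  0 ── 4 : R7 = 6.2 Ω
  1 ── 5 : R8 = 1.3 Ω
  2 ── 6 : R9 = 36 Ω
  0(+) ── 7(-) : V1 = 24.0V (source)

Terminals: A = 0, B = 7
Nodal analysis, taking node 7 as the 0 V reference.
Source V1 fixes V_0 = 24 V.
KCL at each unknown node (sum of currents leaving = 0; resistances in Ω):
  Node 1: (V_1 - 24)/20000 + (V_1 - V_2)/360 + (V_1 - V_5)/1.3 = 0
  Node 2: (V_2 - V_1)/360 + (V_2 - V_3)/1.1 + (V_2 - V_6)/36 = 0
  Node 3: (V_3 - V_2)/1.1 + (V_3 - 0)/430 = 0
  Node 4: (V_4 - V_5)/180 + (V_4 - 24)/6.2 = 0
  Node 5: (V_5 - V_4)/180 + (V_5 - V_6)/1.8 + (V_5 - V_1)/1.3 = 0
  Node 6: (V_6 - V_5)/1.8 + (V_6 - 0)/180 + (V_6 - V_2)/36 = 0
Collecting terms (coefficients in siemens):
  0.7721·V_1 - 0.002778·V_2 - 0.7692·V_5 = 0.0012
  0.9396·V_2 - 0.002778·V_1 - 0.9091·V_3 - 0.02778·V_6 = 0
  0.9114·V_3 - 0.9091·V_2 = 0
  0.1668·V_4 - 0.005556·V_5 = 3.871
  1.33·V_5 - 0.7692·V_1 - 0.005556·V_4 - 0.5556·V_6 = 0
  0.5889·V_6 - 0.02778·V_2 - 0.5556·V_5 = 0
Solving these 6 simultaneous equations (Gaussian elimination) gives:
  V_1 = 9.98 V, V_2 = 9.166 V, V_3 = 9.142 V, V_4 = 23.53 V
  V_5 = 9.983 V, V_6 = 9.85 V
Power in each resistor, P = (ΔV)²/R:
  P_R1 = (24 - 9.98)²/20000 = 0.009827 W
  P_R2 = (9.98 - 9.166)²/360 = 0.001843 W
  P_R3 = (9.166 - 9.142)²/1.1 = 0.0004973 W
  P_R4 = (23.53 - 9.983)²/180 = 1.02 W
  P_R5 = (9.983 - 9.85)²/1.8 = 0.009782 W
  P_R6 = (9.85 - 0)²/180 = 0.539 W
  P_R7 = (24 - 23.53)²/6.2 = 0.03514 W
  P_R8 = (9.98 - 9.983)²/1.3 = 0.000003171 W
  P_R9 = (9.166 - 9.85)²/36 = 0.01299 W
  P_R10 = (9.142 - 0)²/430 = 0.1944 W
P_total = P_R1 + P_R2 + P_R3 + P_R4 + P_R5 + P_R6 + P_R7 + P_R8 + P_R9 + P_R10 = 1.824 W

Final answer: 1.824 W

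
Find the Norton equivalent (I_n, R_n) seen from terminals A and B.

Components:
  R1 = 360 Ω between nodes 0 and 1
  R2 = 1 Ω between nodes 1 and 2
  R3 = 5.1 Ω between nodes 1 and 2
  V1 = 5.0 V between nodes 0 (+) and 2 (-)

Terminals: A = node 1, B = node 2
Find the Thévenin equivalent first; then I_n = V_th/R_th and R_n = R_th.
Step 1 — V_th is the open-circuit voltage V_A - V_B (nothing connected across the terminals).
Nodal analysis, taking node 2 as the 0 V reference.
Source V1 fixes V_0 = 5 V.
KCL at each unknown node (sum of currents leaving = 0; resistances in Ω):
  Node 1: (V_1 - 5)/360 + (V_1 - 0)/1 + (V_1 - 0)/5.1 = 0
Collecting terms: 1.199 × V_1 = 0.01389  =>  V_1 = 0.01159 V
V_th = V_1 - V_2 = 0.01159 - 0 = 0.01159 V
Step 2 — R_th: zero the source — replace V1 by a short circuit (node 2 merges into node 0) — and find the resistance seen between A (node 1) and B (node 0).
Reduce the network between node 1 (A) and node 0 (B) by series/parallel combination:
  Rp1 = R1 ‖ R2 ‖ R3 (parallel, all between nodes 0 and 1) = 1/(1/360 + 1/1 + 1/5.1) = 0.8341 Ω
R_th = 0.8341 Ω
I_n = V_th/R_th = 0.01159/0.8341 = 0.01389 A, and R_n = R_th = 0.8341 Ω

Final answer: I_n = 0.01389 A, R_n = 0.8341 Ω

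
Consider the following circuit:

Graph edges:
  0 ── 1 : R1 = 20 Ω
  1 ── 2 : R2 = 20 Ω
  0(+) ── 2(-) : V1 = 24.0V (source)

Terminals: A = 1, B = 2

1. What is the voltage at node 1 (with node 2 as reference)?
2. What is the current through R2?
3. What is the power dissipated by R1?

Nodal analysis, taking node 2 as the 0 V reference.
Source V1 fixes V_0 = 24 V.
KCL at each unknown node (sum of currents leaving = 0; resistances in Ω):
  Node 1: (V_1 - 24)/20 + (V_1 - 0)/20 = 0
Collecting terms: 0.1 × V_1 = 1.2  =>  V_1 = 12 V
Part 1:
  Read off the nodal solution: V_1 = 12 V
Part 2:
  I_R2 = (V_1 - V_2)/R2 = (12 - 0)/20 = 0.6 A
  Magnitude: I_R2 = 0.6 A
Part 3:
  I_R1 = (V_0 - V_1)/R1 = (24 - 12)/20 = 0.6 A
  P_R1 = I_R1² × R1 = (0.6)² × 20 = 7.2 W

Final answers:
1. V_1 = 12 V
2. I_R2 = 0.6 A
3. P_R1 = 7.2 W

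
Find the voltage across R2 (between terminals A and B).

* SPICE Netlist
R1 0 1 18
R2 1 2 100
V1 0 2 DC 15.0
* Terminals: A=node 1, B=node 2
R1 and R2 are in series across V1 (node 0 → node 1 → node 2), and the output A–B is taken across R2, so this is a voltage divider.
Series current: I = V1/(R1 + R2) = 15/(18 + 100) = 15/118 = 0.1271 A
V_R2 = I × R2 = V1 × R2/(R1 + R2) = 15 × 100/118 = 12.71 V

Final answer: 12.71 V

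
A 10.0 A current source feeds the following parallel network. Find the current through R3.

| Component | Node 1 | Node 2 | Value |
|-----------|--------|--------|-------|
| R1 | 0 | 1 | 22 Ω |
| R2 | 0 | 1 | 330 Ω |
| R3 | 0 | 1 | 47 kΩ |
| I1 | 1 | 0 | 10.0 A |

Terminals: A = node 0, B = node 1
All resistors sit directly between nodes 0 and 1, so they are in parallel and share one voltage V; the full source current 10 A splits among them.
1/R_par = 1/22 + 1/330 + 1/47000 = 0.04851 S  =>  R_par = 20.62 Ω
V = I × R_par = 10 × 20.62 = 206.2 V
I_R3 = V/R3 = 206.2/47000 = 0.004386 A

Final answer: 0.004386 A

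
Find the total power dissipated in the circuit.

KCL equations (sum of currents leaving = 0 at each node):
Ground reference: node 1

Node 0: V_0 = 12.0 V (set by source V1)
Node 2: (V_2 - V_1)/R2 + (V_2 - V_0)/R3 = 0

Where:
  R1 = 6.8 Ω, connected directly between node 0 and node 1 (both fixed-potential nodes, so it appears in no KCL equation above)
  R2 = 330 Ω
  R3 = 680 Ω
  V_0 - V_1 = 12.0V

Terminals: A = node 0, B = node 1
Nodal analysis, taking node 1 as the 0 V reference.
Source V1 fixes V_0 = 12 V.
KCL at each unknown node (sum of currents leaving = 0; resistances in Ω):
  Node 2: (V_2 - 0)/330 + (V_2 - 12)/680 = 0
Collecting terms: 0.004501 × V_2 = 0.01765  =>  V_2 = 3.921 V
Power in each resistor, P = (ΔV)²/R:
  P_R1 = (12 - 0)²/6.8 = 21.18 W
  P_R2 = (0 - 3.921)²/330 = 0.04658 W
  P_R3 = (12 - 3.921)²/680 = 0.09599 W
P_total = P_R1 + P_R2 + P_R3 = 21.32 W

Final answer: 21.32 W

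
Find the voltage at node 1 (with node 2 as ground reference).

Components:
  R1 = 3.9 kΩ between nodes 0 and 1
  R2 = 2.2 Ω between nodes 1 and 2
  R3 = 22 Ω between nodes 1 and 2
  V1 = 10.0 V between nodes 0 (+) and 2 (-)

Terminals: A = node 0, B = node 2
Nodal analysis, taking node 2 as the 0 V reference.
Source V1 fixes V_0 = 10 V.
KCL at each unknown node (sum of currents leaving = 0; resistances in Ω):
  Node 1: (V_1 - 10)/3900 + (V_1 - 0)/2.2 + (V_1 - 0)/22 = 0
Collecting terms: 0.5003 × V_1 = 0.002564  =>  V_1 = 0.005126 V
The requested potential is V_1 = 0.005126 V.

Final answer: V_1 = 0.005126 V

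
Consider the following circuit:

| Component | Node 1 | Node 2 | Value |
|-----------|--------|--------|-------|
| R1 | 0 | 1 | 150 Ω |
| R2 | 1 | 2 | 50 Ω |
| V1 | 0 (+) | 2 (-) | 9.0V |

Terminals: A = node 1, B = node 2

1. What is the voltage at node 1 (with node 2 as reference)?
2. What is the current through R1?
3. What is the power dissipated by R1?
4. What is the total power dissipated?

Nodal analysis, taking node 2 as the 0 V reference.
Source V1 fixes V_0 = 9 V.
KCL at each unknown node (sum of currents leaving = 0; resistances in Ω):
  Node 1: (V_1 - 9)/150 + (V_1 - 0)/50 = 0
Collecting terms: 0.02667 × V_1 = 0.06  =>  V_1 = 2.25 V
Part 1:
  Read off the nodal solution: V_1 = 2.25 V
Part 2:
  I_R1 = (V_0 - V_1)/R1 = (9 - 2.25)/150 = 0.045 A
  Magnitude: I_R1 = 0.045 A
Part 3:
  I_R1 = (V_0 - V_1)/R1 = (9 - 2.25)/150 = 0.045 A
  P_R1 = I_R1² × R1 = (0.045)² × 150 = 0.3038 W
Part 4:
  Power in each resistor, P = (ΔV)²/R:
    P_R1 = (9 - 2.25)²/150 = 0.3038 W
    P_R2 = (2.25 - 0)²/50 = 0.1013 W
  P_total = P_R1 + P_R2 = 0.405 W

Final answers:
1. V_1 = 2.25 V
2. I_R1 = 0.045 A
3. P_R1 = 0.3038 W
4. P_total = 0.405 W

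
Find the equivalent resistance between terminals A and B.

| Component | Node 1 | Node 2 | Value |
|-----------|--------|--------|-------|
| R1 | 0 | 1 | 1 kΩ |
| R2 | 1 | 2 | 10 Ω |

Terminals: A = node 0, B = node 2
Reduce the network between node 0 (A) and node 2 (B) by series/parallel combination:
  Rs1 = R1 + R2 (series, joined only at node 1) = 1000 + 10 = 1010 Ω
R_eq = 1.01 kΩ

Final answer: 1.01 kΩ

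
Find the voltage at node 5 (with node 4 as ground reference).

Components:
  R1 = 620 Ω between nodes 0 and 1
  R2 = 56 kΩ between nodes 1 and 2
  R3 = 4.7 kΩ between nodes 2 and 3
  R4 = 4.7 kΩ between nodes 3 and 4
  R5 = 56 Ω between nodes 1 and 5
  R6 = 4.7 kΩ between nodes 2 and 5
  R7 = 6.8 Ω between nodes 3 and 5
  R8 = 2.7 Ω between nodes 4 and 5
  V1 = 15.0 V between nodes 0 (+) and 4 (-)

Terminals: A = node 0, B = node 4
Nodal analysis, taking node 4 as the 0 V reference.
Source V1 fixes V_0 = 15 V.
KCL at each unknown node (sum of currents leaving = 0; resistances in Ω):
  Node 1: (V_1 - 15)/620 + (V_1 - V_2)/56000 + (V_1 - V_5)/56 = 0
  Node 2: (V_2 - V_1)/56000 + (V_2 - V_3)/4700 + (V_2 - V_5)/4700 = 0
  Node 3: (V_3 - V_2)/4700 + (V_3 - 0)/4700 + (V_3 - V_5)/6.8 = 0
  Node 5: (V_5 - V_1)/56 + (V_5 - V_2)/4700 + (V_5 - V_3)/6.8 + (V_5 - 0)/2.7 = 0
Collecting terms (coefficients in siemens):
  0.01949·V_1 - 0.00001786·V_2 - 0.01786·V_5 = 0.02419
  0.0004434·V_2 - 0.00001786·V_1 - 0.0002128·V_3 - 0.0002128·V_5 = 0
  0.1475·V_3 - 0.0002128·V_2 - 0.1471·V_5 = 0
  0.5355·V_5 - 0.01786·V_1 - 0.0002128·V_2 - 0.1471·V_3 = 0
Solving these 4 simultaneous equations (Gaussian elimination) gives:
  V_1 = 1.296 V, V_2 = 0.1094 V, V_3 = 0.05963 V, V_5 = 0.05964 V
The requested potential is V_5 = 0.05964 V.

Final answer: V_5 = 0.05964 V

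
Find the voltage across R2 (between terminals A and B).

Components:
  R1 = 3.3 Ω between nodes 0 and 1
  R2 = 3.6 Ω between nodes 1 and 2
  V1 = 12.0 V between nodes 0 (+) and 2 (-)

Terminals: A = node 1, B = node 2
R1 and R2 are in series across V1 (node 0 → node 1 → node 2), and the output A–B is taken across R2, so this is a voltage divider.
Series current: I = V1/(R1 + R2) = 12/(3.3 + 3.6) = 12/6.9 = 1.739 A
V_R2 = I × R2 = V1 × R2/(R1 + R2) = 12 × 3.6/6.9 = 6.261 V

Final answer: 6.261 V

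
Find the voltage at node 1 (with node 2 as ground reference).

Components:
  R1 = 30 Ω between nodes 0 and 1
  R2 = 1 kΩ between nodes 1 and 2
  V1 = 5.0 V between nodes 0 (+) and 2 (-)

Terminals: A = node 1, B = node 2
Nodal analysis, taking node 2 as the 0 V reference.
Source V1 fixes V_0 = 5 V.
KCL at each unknown node (sum of currents leaving = 0; resistances in Ω):
  Node 1: (V_1 - 5)/30 + (V_1 - 0)/1000 = 0
Collecting terms: 0.03433 × V_1 = 0.1667  =>  V_1 = 4.854 V
The requested potential is V_1 = 4.854 V.

Final answer: V_1 = 4.854 V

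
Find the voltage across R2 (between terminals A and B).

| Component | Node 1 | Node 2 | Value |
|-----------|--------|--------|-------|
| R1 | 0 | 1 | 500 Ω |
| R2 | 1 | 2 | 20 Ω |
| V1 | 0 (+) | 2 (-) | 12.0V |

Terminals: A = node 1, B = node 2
R1 and R2 are in series across V1 (node 0 → node 1 → node 2), and the output A–B is taken across R2, so this is a voltage divider.
Series current: I = V1/(R1 + R2) = 12/(500 + 20) = 12/520 = 0.02308 A
V_R2 = I × R2 = V1 × R2/(R1 + R2) = 12 × 20/520 = 0.4615 V

Final answer: 0.4615 V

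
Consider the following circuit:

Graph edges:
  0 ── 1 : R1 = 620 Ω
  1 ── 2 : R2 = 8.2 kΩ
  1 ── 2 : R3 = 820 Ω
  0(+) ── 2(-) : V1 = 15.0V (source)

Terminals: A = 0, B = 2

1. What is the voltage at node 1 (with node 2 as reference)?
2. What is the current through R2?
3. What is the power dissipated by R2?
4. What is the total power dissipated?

Nodal analysis, taking node 2 as the 0 V reference.
Source V1 fixes V_0 = 15 V.
KCL at each unknown node (sum of currents leaving = 0; resistances in Ω):
  Node 1: (V_1 - 15)/620 + (V_1 - 0)/8200 + (V_1 - 0)/820 = 0
Collecting terms: 0.002954 × V_1 = 0.02419  =>  V_1 = 8.189 V
Part 1:
  Read off the nodal solution: V_1 = 8.189 V
Part 2:
  I_R2 = (V_1 - V_2)/R2 = (8.189 - 0)/8200 = 0.0009987 A
  Magnitude: I_R2 = 0.0009987 A
Part 3:
  I_R2 = (V_1 - V_2)/R2 = (8.189 - 0)/8200 = 0.0009987 A
  P_R2 = I_R2² × R2 = (0.0009987)² × 8200 = 0.008178 W
Part 4:
  Power in each resistor, P = (ΔV)²/R:
    P_R1 = (15 - 8.189)²/620 = 0.07482 W
    P_R2 = (8.189 - 0)²/8200 = 0.008178 W
    P_R3 = (8.189 - 0)²/820 = 0.08178 W
  P_total = P_R1 + P_R2 + P_R3 = 0.1648 W

Final answers:
1. V_1 = 8.189 V
2. I_R2 = 0.0009987 A
3. P_R2 = 0.008178 W
4. P_total = 0.1648 W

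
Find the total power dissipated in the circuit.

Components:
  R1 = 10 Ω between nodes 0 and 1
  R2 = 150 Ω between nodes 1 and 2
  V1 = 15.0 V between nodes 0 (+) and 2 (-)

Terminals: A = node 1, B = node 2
Nodal analysis, taking node 2 as the 0 V reference.
Source V1 fixes V_0 = 15 V.
KCL at each unknown node (sum of currents leaving = 0; resistances in Ω):
  Node 1: (V_1 - 15)/10 + (V_1 - 0)/150 = 0
Collecting terms: 0.1067 × V_1 = 1.5  =>  V_1 = 14.06 V
Power in each resistor, P = (ΔV)²/R:
  P_R1 = (15 - 14.06)²/10 = 0.08789 W
  P_R2 = (14.06 - 0)²/150 = 1.318 W
P_total = P_R1 + P_R2 = 1.406 W

Final answer: 1.406 W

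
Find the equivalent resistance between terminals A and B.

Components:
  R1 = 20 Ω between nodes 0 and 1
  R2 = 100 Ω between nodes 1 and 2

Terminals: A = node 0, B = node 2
Reduce the network between node 0 (A) and node 2 (B) by series/parallel combination:
  Rs1 = R1 + R2 (series, joined only at node 1) = 20 + 100 = 120 Ω
R_eq = 120 Ω

Final answer: 120 Ω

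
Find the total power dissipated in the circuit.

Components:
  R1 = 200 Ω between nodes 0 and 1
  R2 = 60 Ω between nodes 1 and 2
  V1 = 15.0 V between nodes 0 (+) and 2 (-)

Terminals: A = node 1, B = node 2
Nodal analysis, taking node 2 as the 0 V reference.
Source V1 fixes V_0 = 15 V.
KCL at each unknown node (sum of currents leaving = 0; resistances in Ω):
  Node 1: (V_1 - 15)/200 + (V_1 - 0)/60 = 0
Collecting terms: 0.02167 × V_1 = 0.075  =>  V_1 = 3.462 V
Power in each resistor, P = (ΔV)²/R:
  P_R1 = (15 - 3.462)²/200 = 0.6657 W
  P_R2 = (3.462 - 0)²/60 = 0.1997 W
P_total = P_R1 + P_R2 = 0.8654 W

Final answer: 0.8654 W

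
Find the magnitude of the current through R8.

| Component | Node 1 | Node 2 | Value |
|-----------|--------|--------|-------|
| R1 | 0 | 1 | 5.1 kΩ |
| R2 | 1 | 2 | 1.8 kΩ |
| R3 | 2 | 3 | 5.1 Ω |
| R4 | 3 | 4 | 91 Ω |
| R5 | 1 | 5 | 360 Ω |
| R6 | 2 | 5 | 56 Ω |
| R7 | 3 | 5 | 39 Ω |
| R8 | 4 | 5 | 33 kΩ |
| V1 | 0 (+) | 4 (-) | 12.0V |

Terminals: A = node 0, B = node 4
Nodal analysis, taking node 4 as the 0 V reference.
Source V1 fixes V_0 = 12 V.
KCL at each unknown node (sum of currents leaving = 0; resistances in Ω):
  Node 1: (V_1 - 12)/5100 + (V_1 - V_2)/1800 + (V_1 - V_5)/360 = 0
  Node 2: (V_2 - V_1)/1800 + (V_2 - V_3)/5.1 + (V_2 - V_5)/56 = 0
  Node 3: (V_3 - V_2)/5.1 + (V_3 - 0)/91 + (V_3 - V_5)/39 = 0
  Node 5: (V_5 - V_1)/360 + (V_5 - V_2)/56 + (V_5 - V_3)/39 + (V_5 - 0)/33000 = 0
Collecting terms (coefficients in siemens):
  0.003529·V_1 - 0.0005556·V_2 - 0.002778·V_5 = 0.002353
  0.2145·V_2 - 0.0005556·V_1 - 0.1961·V_3 - 0.01786·V_5 = 0
  0.2327·V_3 - 0.1961·V_2 - 0.02564·V_5 = 0
  0.04631·V_5 - 0.002778·V_1 - 0.01786·V_2 - 0.02564·V_3 = 0
Solving these 4 simultaneous equations (Gaussian elimination) gives:
  V_1 = 0.8883 V, V_2 = 0.203 V, V_3 = 0.1976 V, V_5 = 0.241 V
I_R8 = (V_4 - V_5)/R8 = (0 - 0.241)/33000 = -0.000007303 A
|I_R8| = 0.000007303 A

Final answer: |I_R8| = 7.303e-06 A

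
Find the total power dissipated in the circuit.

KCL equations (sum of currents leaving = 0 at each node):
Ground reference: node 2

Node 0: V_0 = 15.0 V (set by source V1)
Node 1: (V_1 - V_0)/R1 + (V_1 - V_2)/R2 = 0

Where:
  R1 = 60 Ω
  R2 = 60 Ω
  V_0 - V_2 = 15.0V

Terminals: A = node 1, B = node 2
Nodal analysis, taking node 2 as the 0 V reference.
Source V1 fixes V_0 = 15 V.
KCL at each unknown node (sum of currents leaving = 0; resistances in Ω):
  Node 1: (V_1 - 15)/60 + (V_1 - 0)/60 = 0
Collecting terms: 0.03333 × V_1 = 0.25  =>  V_1 = 7.5 V
Power in each resistor, P = (ΔV)²/R:
  P_R1 = (15 - 7.5)²/60 = 0.9375 W
  P_R2 = (7.5 - 0)²/60 = 0.9375 W
P_total = P_R1 + P_R2 = 1.875 W

Final answer: 1.875 W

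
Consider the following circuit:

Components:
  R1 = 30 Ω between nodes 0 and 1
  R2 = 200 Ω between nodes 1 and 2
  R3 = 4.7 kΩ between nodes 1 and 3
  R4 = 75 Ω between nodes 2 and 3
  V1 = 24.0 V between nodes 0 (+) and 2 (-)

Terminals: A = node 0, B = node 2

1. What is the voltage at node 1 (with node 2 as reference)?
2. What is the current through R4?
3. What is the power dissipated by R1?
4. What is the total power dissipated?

Nodal analysis, taking node 2 as the 0 V reference.
Source V1 fixes V_0 = 24 V.
KCL at each unknown node (sum of currents leaving = 0; resistances in Ω):
  Node 1: (V_1 - 24)/30 + (V_1 - 0)/200 + (V_1 - V_3)/4700 = 0
  Node 3: (V_3 - V_1)/4700 + (V_3 - 0)/75 = 0
Collecting terms (coefficients in siemens):
  0.03855·V_1 - 0.0002128·V_3 = 0.8
  0.01355·V_3 - 0.0002128·V_1 = 0
Determinant D = (0.03855)(0.01355) - (-0.0002128)(-0.0002128) = 0.0005221
V_1 = [(0.8)(0.01355) - (-0.0002128)(0)]/D = 20.76 V
V_3 = [(0.03855)(0) - (0.8)(-0.0002128)]/D = 0.326 V
Part 1:
  Read off the nodal solution: V_1 = 20.76 V
Part 2:
  I_R4 = (V_2 - V_3)/R4 = (0 - 0.326)/75 = -0.004347 A
  Magnitude: I_R4 = 0.004347 A
Part 3:
  I_R1 = (V_0 - V_1)/R1 = (24 - 20.76)/30 = 0.1081 A
  P_R1 = I_R1² × R1 = (0.1081)² × 30 = 0.3507 W
Part 4:
  Power in each resistor, P = (ΔV)²/R:
    P_R1 = (24 - 20.76)²/30 = 0.3507 W
    P_R2 = (20.76 - 0)²/200 = 2.154 W
    P_R3 = (20.76 - 0.326)²/4700 = 0.08881 W
    P_R4 = (0 - 0.326)²/75 = 0.001417 W
  P_total = P_R1 + P_R2 + P_R3 + P_R4 = 2.595 W

Final answers:
1. V_1 = 20.76 V
2. I_R4 = 0.004347 A
3. P_R1 = 0.3507 W
4. P_total = 2.595 W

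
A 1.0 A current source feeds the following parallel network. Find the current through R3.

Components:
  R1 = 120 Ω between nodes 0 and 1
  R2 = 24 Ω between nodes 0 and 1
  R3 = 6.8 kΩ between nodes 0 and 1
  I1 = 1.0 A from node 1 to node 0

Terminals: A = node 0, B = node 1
All resistors sit directly between nodes 0 and 1, so they are in parallel and share one voltage V; the full source current 1 A splits among them.
1/R_par = 1/120 + 1/24 + 1/6800 = 0.05015 S  =>  R_par = 19.94 Ω
V = I × R_par = 1 × 19.94 = 19.94 V
I_R3 = V/R3 = 19.94/6800 = 0.002933 A

Final answer: 0.002933 A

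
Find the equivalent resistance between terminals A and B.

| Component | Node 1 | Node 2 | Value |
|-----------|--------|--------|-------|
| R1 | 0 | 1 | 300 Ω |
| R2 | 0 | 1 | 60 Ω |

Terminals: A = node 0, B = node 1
Reduce the network between node 0 (A) and node 1 (B) by series/parallel combination:
  Rp1 = R1 ‖ R2 (parallel, both between nodes 0 and 1) = 1/(1/300 + 1/60) = 50 Ω
R_eq = 50 Ω

Final answer: 50 Ω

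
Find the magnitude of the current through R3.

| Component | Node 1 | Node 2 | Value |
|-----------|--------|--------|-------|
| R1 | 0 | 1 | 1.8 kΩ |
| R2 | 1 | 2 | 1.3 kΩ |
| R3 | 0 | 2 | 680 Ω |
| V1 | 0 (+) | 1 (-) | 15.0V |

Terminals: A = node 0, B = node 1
Nodal analysis, taking node 1 as the 0 V reference.
Source V1 fixes V_0 = 15 V.
KCL at each unknown node (sum of currents leaving = 0; resistances in Ω):
  Node 2: (V_2 - 0)/1300 + (V_2 - 15)/680 = 0
Collecting terms: 0.00224 × V_2 = 0.02206  =>  V_2 = 9.848 V
I_R3 = (V_0 - V_2)/R3 = (15 - 9.848)/680 = 0.007576 A
|I_R3| = 0.007576 A

Final answer: |I_R3| = 0.007576 A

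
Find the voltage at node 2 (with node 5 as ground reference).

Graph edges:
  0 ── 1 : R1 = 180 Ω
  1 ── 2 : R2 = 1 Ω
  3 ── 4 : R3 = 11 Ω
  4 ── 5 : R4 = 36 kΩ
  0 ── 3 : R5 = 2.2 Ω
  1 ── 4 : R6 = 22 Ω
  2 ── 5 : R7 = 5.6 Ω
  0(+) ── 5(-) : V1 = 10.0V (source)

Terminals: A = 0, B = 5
Nodal analysis, taking node 5 as the 0 V reference.
Source V1 fixes V_0 = 10 V.
KCL at each unknown node (sum of currents leaving = 0; resistances in Ω):
  Node 1: (V_1 - 10)/180 + (V_1 - V_2)/1 + (V_1 - V_4)/22 = 0
  Node 2: (V_2 - V_1)/1 + (V_2 - 0)/5.6 = 0
  Node 3: (V_3 - V_4)/11 + (V_3 - 10)/2.2 = 0
  Node 4: (V_4 - V_3)/11 + (V_4 - 0)/36000 + (V_4 - V_1)/22 = 0
Collecting terms (coefficients in siemens):
  1.051·V_1 - 1·V_2 - 0.04545·V_4 = 0.05556
  1.179·V_2 - 1·V_1 = 0
  0.5455·V_3 - 0.09091·V_4 = 4.545
  0.1364·V_4 - 0.04545·V_1 - 0.09091·V_3 = 0
Solving these 4 simultaneous equations (Gaussian elimination) gives:
  V_1 = 1.831 V, V_2 = 1.553 V, V_3 = 9.489 V, V_4 = 6.935 V
The requested potential is V_2 = 1.553 V.

Final answer: V_2 = 1.553 V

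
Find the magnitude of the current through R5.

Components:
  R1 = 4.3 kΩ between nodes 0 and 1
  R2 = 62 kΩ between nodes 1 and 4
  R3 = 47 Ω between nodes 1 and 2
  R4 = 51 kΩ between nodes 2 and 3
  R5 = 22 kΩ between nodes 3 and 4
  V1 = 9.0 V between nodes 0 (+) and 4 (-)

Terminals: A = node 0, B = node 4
Nodal analysis, taking node 4 as the 0 V reference.
Source V1 fixes V_0 = 9 V.
KCL at each unknown node (sum of currents leaving = 0; resistances in Ω):
  Node 1: (V_1 - 9)/4300 + (V_1 - 0)/62000 + (V_1 - V_2)/47 = 0
  Node 2: (V_2 - V_1)/47 + (V_2 - V_3)/51000 = 0
  Node 3: (V_3 - V_2)/51000 + (V_3 - 0)/22000 = 0
Collecting terms (coefficients in siemens):
  0.02153·V_1 - 0.02128·V_2 = 0.002093
  0.0213·V_2 - 0.02128·V_1 - 0.00001961·V_3 = 0
  0.00006506·V_3 - 0.00001961·V_2 = 0
Solving these 3 simultaneous equations (Gaussian elimination) gives:
  V_1 = 7.977 V, V_2 = 7.972 V, V_3 = 2.403 V
I_R5 = (V_3 - V_4)/R5 = (2.403 - 0)/22000 = 0.0001092 A
|I_R5| = 0.0001092 A

Final answer: |I_R5| = 0.0001092 A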